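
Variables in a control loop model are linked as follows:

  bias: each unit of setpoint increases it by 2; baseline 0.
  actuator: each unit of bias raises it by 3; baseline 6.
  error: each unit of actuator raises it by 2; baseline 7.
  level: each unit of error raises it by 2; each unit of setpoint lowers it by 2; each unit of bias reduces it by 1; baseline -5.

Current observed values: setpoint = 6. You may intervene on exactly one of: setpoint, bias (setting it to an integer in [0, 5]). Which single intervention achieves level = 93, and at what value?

set setpoint = 3

Intervening on setpoint: with other inputs at their observed values, level = 20*setpoint + 33. Solving for 93 gives setpoint = 3, within [0, 5].
Intervening on bias: level = 11*bias + 21. Reaching 93 requires bias = 72/11, not an integer.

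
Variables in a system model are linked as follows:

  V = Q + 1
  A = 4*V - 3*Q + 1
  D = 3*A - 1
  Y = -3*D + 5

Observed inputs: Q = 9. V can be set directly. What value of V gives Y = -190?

V = 12

Intervening on V fixes its value directly, overriding its dependence on Q.
Substituting into the A equation gives A = 4*V - 26.
D becomes 12*V - 79.
Substituting into the Y equation gives Y = -36*V + 242.
Solve -36*V + 242 = -190: V = (-190 - 242) / -36 = 12.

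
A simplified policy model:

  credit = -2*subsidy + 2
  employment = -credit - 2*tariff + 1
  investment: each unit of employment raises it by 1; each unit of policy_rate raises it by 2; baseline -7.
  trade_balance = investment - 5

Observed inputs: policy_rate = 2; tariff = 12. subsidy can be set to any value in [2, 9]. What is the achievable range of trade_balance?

-29 to -15

Substituting into the employment equation gives employment = 2*subsidy - 25.
investment becomes 2*subsidy - 28.
trade_balance becomes 2*subsidy - 33.
Linear in subsidy, so extremes are at the endpoints: subsidy = 2 gives trade_balance = -29; subsidy = 9 gives trade_balance = -15.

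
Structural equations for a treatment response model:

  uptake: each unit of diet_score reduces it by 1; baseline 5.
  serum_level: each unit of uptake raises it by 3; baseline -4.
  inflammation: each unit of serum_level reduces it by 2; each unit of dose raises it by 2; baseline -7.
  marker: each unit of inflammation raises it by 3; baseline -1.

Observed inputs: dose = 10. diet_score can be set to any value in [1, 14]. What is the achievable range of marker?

-10 to 224

Substituting into the serum_level equation gives serum_level = -3*diet_score + 11.
Substituting into the inflammation equation gives inflammation = 6*diet_score - 9.
Substituting into the marker equation gives marker = 18*diet_score - 28.
Linear in diet_score, so extremes are at the endpoints: diet_score = 1 gives marker = -10; diet_score = 14 gives marker = 224.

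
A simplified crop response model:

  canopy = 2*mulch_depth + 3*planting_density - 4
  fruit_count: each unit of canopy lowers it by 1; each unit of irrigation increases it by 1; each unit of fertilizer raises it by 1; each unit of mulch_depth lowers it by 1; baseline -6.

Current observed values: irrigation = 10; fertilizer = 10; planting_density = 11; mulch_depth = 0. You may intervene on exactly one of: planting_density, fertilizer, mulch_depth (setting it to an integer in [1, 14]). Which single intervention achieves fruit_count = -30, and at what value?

set mulch_depth = 5

Intervening on planting_density: fruit_count = -3*planting_density + 18. Reaching -30 requires planting_density = 16, outside [1, 14].
Intervening on fertilizer: fruit_count = fertilizer - 25. Reaching -30 requires fertilizer = -5, outside [1, 14].
Intervening on mulch_depth: with other inputs at their observed values, fruit_count = -3*mulch_depth - 15. Solving for -30 gives mulch_depth = 5, within [1, 14].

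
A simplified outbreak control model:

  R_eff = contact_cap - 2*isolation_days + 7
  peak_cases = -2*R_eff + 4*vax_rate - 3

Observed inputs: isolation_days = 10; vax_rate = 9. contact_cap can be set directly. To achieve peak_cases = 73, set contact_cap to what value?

contact_cap = -7

Substituting into the R_eff equation gives R_eff = contact_cap - 13.
peak_cases becomes -2*contact_cap + 59.
Solve -2*contact_cap + 59 = 73: contact_cap = (73 - 59) / -2 = -7.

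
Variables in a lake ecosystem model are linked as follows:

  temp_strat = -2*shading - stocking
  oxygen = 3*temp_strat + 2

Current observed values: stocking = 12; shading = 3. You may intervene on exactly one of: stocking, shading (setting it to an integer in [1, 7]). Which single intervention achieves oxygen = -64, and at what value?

Intervening on stocking: oxygen = -3*stocking - 16. Reaching -64 requires stocking = 16, outside [1, 7].
Intervening on shading: with other inputs at their observed values, oxygen = -6*shading - 34. Solving for -64 gives shading = 5, within [1, 7].

set shading = 5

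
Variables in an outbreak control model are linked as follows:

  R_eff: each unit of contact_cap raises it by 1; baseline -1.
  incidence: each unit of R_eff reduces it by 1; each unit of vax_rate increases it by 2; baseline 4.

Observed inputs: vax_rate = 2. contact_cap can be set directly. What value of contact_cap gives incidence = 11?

contact_cap = -2

Substituting into the incidence equation gives incidence = -contact_cap + 9.
Solve -contact_cap + 9 = 11: contact_cap = (11 - 9) / -1 = -2.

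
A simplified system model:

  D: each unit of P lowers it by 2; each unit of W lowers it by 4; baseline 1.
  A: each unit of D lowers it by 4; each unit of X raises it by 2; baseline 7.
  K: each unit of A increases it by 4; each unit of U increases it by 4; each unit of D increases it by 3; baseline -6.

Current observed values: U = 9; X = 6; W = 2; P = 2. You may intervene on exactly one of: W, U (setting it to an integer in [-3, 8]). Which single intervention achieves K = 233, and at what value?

set U = 5

Intervening on W: K = 52*W + 145. Reaching 233 requires W = 22/13, not an integer.
Intervening on U: with other inputs at their observed values, K = 4*U + 213. Solving for 233 gives U = 5, within [-3, 8].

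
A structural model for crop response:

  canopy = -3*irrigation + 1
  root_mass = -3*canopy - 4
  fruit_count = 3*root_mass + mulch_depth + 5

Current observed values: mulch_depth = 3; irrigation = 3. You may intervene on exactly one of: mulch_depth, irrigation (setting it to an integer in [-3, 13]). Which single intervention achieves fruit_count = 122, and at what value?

set irrigation = 5

Intervening on mulch_depth: fruit_count = mulch_depth + 65. Reaching 122 requires mulch_depth = 57, outside [-3, 13].
Intervening on irrigation: with other inputs at their observed values, fruit_count = 27*irrigation - 13. Solving for 122 gives irrigation = 5, within [-3, 13].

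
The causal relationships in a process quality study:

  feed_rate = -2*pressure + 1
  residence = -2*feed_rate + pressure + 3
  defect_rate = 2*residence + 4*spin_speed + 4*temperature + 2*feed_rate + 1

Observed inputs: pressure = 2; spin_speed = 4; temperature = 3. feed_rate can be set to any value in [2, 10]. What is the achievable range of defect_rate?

Intervening on feed_rate fixes its value directly, overriding its dependence on pressure.
Substituting into the residence equation gives residence = -2*feed_rate + 5.
Substituting into the defect_rate equation gives defect_rate = -2*feed_rate + 39.
Linear in feed_rate, so extremes are at the endpoints: feed_rate = 2 gives defect_rate = 35; feed_rate = 10 gives defect_rate = 19.

19 to 35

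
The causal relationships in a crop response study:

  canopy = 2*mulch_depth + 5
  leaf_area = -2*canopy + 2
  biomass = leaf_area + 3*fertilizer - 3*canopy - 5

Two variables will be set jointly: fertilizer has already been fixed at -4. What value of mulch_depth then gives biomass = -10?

With fertilizer held at -4:
Substituting into the leaf_area equation gives leaf_area = -4*mulch_depth - 8.
Substituting into the biomass equation gives biomass = -10*mulch_depth - 40.
Solve -10*mulch_depth - 40 = -10: mulch_depth = (-10 + 40) / -10 = -3.

mulch_depth = -3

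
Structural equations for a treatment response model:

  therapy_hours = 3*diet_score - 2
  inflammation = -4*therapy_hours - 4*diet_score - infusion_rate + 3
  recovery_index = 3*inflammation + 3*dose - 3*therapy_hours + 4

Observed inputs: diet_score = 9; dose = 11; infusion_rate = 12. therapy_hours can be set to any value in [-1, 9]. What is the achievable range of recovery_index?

-233 to -83

Intervening on therapy_hours fixes its value directly, overriding its dependence on diet_score.
Substituting into the inflammation equation gives inflammation = -4*therapy_hours - 45.
So recovery_index = -15*therapy_hours - 98.
Linear in therapy_hours, so extremes are at the endpoints: therapy_hours = -1 gives recovery_index = -83; therapy_hours = 9 gives recovery_index = -233.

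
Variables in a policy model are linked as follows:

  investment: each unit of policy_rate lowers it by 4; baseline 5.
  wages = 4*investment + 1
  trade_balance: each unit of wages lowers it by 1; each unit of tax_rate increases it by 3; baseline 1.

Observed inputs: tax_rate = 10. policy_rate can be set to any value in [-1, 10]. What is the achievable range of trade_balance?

Substituting into the wages equation gives wages = -16*policy_rate + 21.
This gives trade_balance = 16*policy_rate + 10.
Linear in policy_rate, so extremes are at the endpoints: policy_rate = -1 gives trade_balance = -6; policy_rate = 10 gives trade_balance = 170.

-6 to 170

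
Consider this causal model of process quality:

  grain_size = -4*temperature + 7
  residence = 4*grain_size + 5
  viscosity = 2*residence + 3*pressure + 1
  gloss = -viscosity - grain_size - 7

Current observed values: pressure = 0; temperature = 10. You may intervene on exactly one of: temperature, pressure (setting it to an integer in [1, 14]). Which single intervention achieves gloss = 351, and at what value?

set temperature = 12

Intervening on temperature: with other inputs at their observed values, gloss = 36*temperature - 81. Solving for 351 gives temperature = 12, within [1, 14].
Intervening on pressure: gloss = -3*pressure + 279. Reaching 351 requires pressure = -24, outside [1, 14].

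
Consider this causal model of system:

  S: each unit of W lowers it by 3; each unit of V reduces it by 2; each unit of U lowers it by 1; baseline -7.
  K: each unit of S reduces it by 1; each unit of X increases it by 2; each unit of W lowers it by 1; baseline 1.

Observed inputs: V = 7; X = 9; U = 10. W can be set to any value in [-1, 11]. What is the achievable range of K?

48 to 72

Substituting into the S equation gives S = -3*W - 31.
So K = 2*W + 50.
Linear in W, so extremes are at the endpoints: W = -1 gives K = 48; W = 11 gives K = 72.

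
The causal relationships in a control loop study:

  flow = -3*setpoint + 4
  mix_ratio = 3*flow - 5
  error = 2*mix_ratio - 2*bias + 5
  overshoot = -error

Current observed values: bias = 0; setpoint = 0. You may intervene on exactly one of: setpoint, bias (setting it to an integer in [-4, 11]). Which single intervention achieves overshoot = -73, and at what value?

set setpoint = -3

Intervening on setpoint: with other inputs at their observed values, overshoot = 18*setpoint - 19. Solving for -73 gives setpoint = -3, within [-4, 11].
Intervening on bias: overshoot = 2*bias - 19. Reaching -73 requires bias = -27, outside [-4, 11].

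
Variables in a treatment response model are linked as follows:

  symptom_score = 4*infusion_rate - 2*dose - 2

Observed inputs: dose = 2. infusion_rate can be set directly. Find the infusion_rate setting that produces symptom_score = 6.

Substituting into the symptom_score equation gives symptom_score = 4*infusion_rate - 6.
Solve 4*infusion_rate - 6 = 6: infusion_rate = (6 + 6) / 4 = 3.

infusion_rate = 3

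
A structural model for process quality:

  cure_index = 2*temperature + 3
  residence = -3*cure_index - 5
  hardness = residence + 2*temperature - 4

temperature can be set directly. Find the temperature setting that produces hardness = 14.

temperature = -8

Substituting into the residence equation gives residence = -6*temperature - 14.
Substituting into the hardness equation gives hardness = -4*temperature - 18.
Solve -4*temperature - 18 = 14: temperature = (14 + 18) / -4 = -8.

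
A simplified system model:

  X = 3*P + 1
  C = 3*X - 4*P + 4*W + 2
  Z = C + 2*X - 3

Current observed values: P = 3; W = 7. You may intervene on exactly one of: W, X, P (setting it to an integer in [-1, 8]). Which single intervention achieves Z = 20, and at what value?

set X = 1

Intervening on W: Z = 4*W + 37. Reaching 20 requires W = -17/4, not an integer.
Intervening on X: with other inputs at their observed values, Z = 5*X + 15. Solving for 20 gives X = 1, within [-1, 8].
Intervening on P: Z = 11*P + 32. Reaching 20 requires P = -12/11, not an integer.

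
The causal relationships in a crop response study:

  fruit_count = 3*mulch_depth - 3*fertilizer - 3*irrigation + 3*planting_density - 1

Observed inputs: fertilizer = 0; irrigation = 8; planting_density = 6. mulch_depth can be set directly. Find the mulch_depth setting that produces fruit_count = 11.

Substituting into the fruit_count equation gives fruit_count = 3*mulch_depth - 7.
Solve 3*mulch_depth - 7 = 11: mulch_depth = (11 + 7) / 3 = 6.

mulch_depth = 6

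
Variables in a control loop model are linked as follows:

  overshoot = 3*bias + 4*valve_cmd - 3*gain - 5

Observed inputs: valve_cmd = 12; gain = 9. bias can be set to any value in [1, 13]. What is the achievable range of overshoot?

Substituting into the overshoot equation gives overshoot = 3*bias + 16.
Linear in bias, so extremes are at the endpoints: bias = 1 gives overshoot = 19; bias = 13 gives overshoot = 55.

19 to 55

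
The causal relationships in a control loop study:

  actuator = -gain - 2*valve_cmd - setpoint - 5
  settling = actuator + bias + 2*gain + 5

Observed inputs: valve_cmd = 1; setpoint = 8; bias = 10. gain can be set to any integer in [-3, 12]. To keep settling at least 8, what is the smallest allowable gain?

Substituting into the actuator equation gives actuator = -gain - 15.
Substituting into the settling equation gives settling = gain.
Require gain ≥ 8, so gain ≥ 8.
The smallest integer in [-3, 12] satisfying this is 8.

gain = 8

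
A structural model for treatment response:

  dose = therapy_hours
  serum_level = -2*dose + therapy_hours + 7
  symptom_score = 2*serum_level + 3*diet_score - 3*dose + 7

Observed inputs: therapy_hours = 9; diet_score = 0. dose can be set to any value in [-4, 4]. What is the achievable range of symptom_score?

11 to 67

Intervening on dose fixes its value directly, overriding its dependence on therapy_hours.
Substituting into the serum_level equation gives serum_level = -2*dose + 16.
So symptom_score = -7*dose + 39.
Linear in dose, so extremes are at the endpoints: dose = -4 gives symptom_score = 67; dose = 4 gives symptom_score = 11.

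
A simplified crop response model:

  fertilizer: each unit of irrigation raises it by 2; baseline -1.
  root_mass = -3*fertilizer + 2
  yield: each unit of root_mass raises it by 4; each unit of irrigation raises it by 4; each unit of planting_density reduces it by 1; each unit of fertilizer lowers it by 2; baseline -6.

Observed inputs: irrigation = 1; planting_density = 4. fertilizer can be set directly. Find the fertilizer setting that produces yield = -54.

fertilizer = 4

Intervening on fertilizer fixes its value directly, overriding its dependence on irrigation.
Substituting into the yield equation gives yield = -14*fertilizer + 2.
Solve -14*fertilizer + 2 = -54: fertilizer = (-54 - 2) / -14 = 4.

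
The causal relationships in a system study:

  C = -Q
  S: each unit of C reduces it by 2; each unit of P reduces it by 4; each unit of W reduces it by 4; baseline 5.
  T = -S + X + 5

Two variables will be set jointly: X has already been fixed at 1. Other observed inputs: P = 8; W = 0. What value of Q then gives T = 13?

With X held at 1:
Substituting into the S equation gives S = 2*Q - 27.
This gives T = -2*Q + 33.
Solve -2*Q + 33 = 13: Q = (13 - 33) / -2 = 10.

Q = 10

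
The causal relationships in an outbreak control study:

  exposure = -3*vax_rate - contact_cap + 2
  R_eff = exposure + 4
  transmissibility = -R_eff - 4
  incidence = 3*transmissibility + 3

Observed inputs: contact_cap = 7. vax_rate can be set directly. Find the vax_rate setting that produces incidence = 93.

vax_rate = 11

Substituting into the exposure equation gives exposure = -3*vax_rate - 5.
So R_eff = -3*vax_rate - 1.
Substituting into the transmissibility equation gives transmissibility = 3*vax_rate - 3.
So incidence = 9*vax_rate - 6.
Solve 9*vax_rate - 6 = 93: vax_rate = (93 + 6) / 9 = 11.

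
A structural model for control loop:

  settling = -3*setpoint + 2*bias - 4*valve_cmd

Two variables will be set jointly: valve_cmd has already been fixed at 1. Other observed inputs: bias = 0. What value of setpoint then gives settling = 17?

setpoint = -7

With valve_cmd held at 1:
Substituting into the settling equation gives settling = -3*setpoint - 4.
Solve -3*setpoint - 4 = 17: setpoint = (17 + 4) / -3 = -7.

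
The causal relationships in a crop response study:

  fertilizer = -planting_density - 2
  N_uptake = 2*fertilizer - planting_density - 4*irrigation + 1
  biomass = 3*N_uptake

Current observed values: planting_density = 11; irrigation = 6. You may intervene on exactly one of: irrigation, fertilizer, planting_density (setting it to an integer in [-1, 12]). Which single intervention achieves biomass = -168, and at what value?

Intervening on irrigation: with other inputs at their observed values, biomass = -12*irrigation - 108. Solving for -168 gives irrigation = 5, within [-1, 12].
Intervening on fertilizer: biomass = 6*fertilizer - 102. Reaching -168 requires fertilizer = -11, outside [-1, 12].
Intervening on planting_density: biomass = -9*planting_density - 81. Reaching -168 requires planting_density = 29/3, not an integer.

set irrigation = 5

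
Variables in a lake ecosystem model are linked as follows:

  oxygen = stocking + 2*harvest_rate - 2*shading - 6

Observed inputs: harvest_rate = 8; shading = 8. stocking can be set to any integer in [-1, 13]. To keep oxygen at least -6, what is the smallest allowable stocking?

Substituting into the oxygen equation gives oxygen = stocking - 6.
Require stocking - 6 ≥ -6, so stocking ≥ 0.
The smallest integer in [-1, 13] satisfying this is 0.

stocking = 0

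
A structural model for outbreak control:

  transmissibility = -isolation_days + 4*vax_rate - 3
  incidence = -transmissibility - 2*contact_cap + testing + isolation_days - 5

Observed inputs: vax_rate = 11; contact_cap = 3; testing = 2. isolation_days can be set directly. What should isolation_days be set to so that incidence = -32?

isolation_days = 9

Substituting into the transmissibility equation gives transmissibility = -isolation_days + 41.
Substituting into the incidence equation gives incidence = 2*isolation_days - 50.
Solve 2*isolation_days - 50 = -32: isolation_days = (-32 + 50) / 2 = 9.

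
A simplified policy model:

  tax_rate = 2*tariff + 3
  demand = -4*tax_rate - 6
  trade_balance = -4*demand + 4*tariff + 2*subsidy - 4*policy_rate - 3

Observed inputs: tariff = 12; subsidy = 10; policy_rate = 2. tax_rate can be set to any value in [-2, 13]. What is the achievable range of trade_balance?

49 to 289

Intervening on tax_rate fixes its value directly, overriding its dependence on tariff.
Substituting into the trade_balance equation gives trade_balance = 16*tax_rate + 81.
Linear in tax_rate, so extremes are at the endpoints: tax_rate = -2 gives trade_balance = 49; tax_rate = 13 gives trade_balance = 289.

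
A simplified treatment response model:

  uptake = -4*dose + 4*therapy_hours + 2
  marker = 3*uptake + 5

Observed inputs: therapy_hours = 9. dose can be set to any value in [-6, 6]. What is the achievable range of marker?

47 to 191

Substituting into the uptake equation gives uptake = -4*dose + 38.
So marker = -12*dose + 119.
Linear in dose, so extremes are at the endpoints: dose = -6 gives marker = 191; dose = 6 gives marker = 47.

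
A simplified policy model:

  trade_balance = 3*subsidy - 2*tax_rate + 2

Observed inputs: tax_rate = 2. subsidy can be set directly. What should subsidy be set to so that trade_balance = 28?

Substituting into the trade_balance equation gives trade_balance = 3*subsidy - 2.
Solve 3*subsidy - 2 = 28: subsidy = (28 + 2) / 3 = 10.

subsidy = 10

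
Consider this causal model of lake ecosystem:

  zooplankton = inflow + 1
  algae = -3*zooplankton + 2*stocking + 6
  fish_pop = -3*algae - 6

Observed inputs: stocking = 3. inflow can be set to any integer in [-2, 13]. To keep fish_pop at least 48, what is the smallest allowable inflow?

inflow = 9

Substituting into the algae equation gives algae = -3*inflow + 9.
Substituting into the fish_pop equation gives fish_pop = 9*inflow - 33.
Require 9*inflow - 33 ≥ 48, so inflow ≥ 9.
The smallest integer in [-2, 13] satisfying this is 9.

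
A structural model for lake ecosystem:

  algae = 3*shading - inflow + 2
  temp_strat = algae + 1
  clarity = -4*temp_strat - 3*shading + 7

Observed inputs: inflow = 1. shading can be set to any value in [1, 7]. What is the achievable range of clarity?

Substituting into the algae equation gives algae = 3*shading + 1.
temp_strat becomes 3*shading + 2.
This gives clarity = -15*shading - 1.
Linear in shading, so extremes are at the endpoints: shading = 1 gives clarity = -16; shading = 7 gives clarity = -106.

-106 to -16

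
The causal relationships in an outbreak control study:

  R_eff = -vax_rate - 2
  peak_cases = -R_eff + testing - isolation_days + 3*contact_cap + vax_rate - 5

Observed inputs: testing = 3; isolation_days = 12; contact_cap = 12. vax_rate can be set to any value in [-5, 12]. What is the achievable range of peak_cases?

14 to 48

Substituting into the peak_cases equation gives peak_cases = 2*vax_rate + 24.
Linear in vax_rate, so extremes are at the endpoints: vax_rate = -5 gives peak_cases = 14; vax_rate = 12 gives peak_cases = 48.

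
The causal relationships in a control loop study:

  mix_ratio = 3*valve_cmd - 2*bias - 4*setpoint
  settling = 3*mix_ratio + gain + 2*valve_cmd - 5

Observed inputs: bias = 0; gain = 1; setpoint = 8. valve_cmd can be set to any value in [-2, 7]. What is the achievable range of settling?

-122 to -23

Substituting into the mix_ratio equation gives mix_ratio = 3*valve_cmd - 32.
This gives settling = 11*valve_cmd - 100.
Linear in valve_cmd, so extremes are at the endpoints: valve_cmd = -2 gives settling = -122; valve_cmd = 7 gives settling = -23.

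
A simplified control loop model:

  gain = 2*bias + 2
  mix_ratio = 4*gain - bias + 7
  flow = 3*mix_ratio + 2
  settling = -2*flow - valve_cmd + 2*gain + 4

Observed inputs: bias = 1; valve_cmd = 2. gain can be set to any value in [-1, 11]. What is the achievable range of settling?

-280 to -16

Intervening on gain fixes its value directly, overriding its dependence on bias.
Substituting into the mix_ratio equation gives mix_ratio = 4*gain + 6.
So flow = 12*gain + 20.
Substituting into the settling equation gives settling = -22*gain - 38.
Linear in gain, so extremes are at the endpoints: gain = -1 gives settling = -16; gain = 11 gives settling = -280.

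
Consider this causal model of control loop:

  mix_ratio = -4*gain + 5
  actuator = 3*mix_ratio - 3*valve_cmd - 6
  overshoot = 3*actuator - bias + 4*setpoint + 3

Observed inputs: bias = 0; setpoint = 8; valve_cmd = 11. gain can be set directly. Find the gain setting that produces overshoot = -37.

gain = 0

Substituting into the actuator equation gives actuator = -12*gain - 24.
Substituting into the overshoot equation gives overshoot = -36*gain - 37.
Solve -36*gain - 37 = -37: gain = (-37 + 37) / -36 = 0.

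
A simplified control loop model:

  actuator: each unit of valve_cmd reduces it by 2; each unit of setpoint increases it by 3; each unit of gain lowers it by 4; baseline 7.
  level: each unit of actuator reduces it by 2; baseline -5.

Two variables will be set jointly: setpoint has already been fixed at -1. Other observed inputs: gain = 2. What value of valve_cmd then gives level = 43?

valve_cmd = 10

With setpoint held at -1:
Substituting into the actuator equation gives actuator = -2*valve_cmd - 4.
level becomes 4*valve_cmd + 3.
Solve 4*valve_cmd + 3 = 43: valve_cmd = (43 - 3) / 4 = 10.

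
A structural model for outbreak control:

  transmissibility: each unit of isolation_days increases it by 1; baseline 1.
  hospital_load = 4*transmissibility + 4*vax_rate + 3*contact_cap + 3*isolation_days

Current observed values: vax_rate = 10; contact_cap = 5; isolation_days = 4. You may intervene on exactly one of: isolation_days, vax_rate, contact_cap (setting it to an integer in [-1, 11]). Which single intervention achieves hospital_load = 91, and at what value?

Intervening on isolation_days: hospital_load = 7*isolation_days + 59. Reaching 91 requires isolation_days = 32/7, not an integer.
Intervening on vax_rate: with other inputs at their observed values, hospital_load = 4*vax_rate + 47. Solving for 91 gives vax_rate = 11, within [-1, 11].
Intervening on contact_cap: hospital_load = 3*contact_cap + 72. Reaching 91 requires contact_cap = 19/3, not an integer.

set vax_rate = 11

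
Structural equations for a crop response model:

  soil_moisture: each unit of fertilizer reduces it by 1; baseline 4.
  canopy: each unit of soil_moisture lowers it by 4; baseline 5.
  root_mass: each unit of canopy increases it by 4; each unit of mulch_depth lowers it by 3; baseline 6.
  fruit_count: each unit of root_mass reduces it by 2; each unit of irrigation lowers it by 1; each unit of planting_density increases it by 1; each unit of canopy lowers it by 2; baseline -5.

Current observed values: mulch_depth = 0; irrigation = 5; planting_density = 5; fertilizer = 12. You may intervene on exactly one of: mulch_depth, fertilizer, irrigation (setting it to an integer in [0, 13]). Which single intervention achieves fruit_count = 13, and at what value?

set fertilizer = 2

Intervening on mulch_depth: fruit_count = 6*mulch_depth - 387. Reaching 13 requires mulch_depth = 200/3, not an integer.
Intervening on fertilizer: with other inputs at their observed values, fruit_count = -40*fertilizer + 93. Solving for 13 gives fertilizer = 2, within [0, 13].
Intervening on irrigation: fruit_count = -irrigation - 382. Reaching 13 requires irrigation = -395, outside [0, 13].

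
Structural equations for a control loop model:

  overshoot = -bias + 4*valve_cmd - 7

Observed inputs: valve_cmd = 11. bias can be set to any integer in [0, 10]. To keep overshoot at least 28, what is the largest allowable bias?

bias = 9

Substituting into the overshoot equation gives overshoot = -bias + 37.
Require -bias + 37 ≥ 28, so bias ≤ 9.
The largest integer in [0, 10] satisfying this is 9.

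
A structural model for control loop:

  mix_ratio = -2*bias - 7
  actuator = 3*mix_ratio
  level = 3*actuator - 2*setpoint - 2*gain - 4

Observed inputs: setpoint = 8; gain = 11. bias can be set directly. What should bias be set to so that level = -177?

bias = 4

Substituting into the actuator equation gives actuator = -6*bias - 21.
This gives level = -18*bias - 105.
Solve -18*bias - 105 = -177: bias = (-177 + 105) / -18 = 4.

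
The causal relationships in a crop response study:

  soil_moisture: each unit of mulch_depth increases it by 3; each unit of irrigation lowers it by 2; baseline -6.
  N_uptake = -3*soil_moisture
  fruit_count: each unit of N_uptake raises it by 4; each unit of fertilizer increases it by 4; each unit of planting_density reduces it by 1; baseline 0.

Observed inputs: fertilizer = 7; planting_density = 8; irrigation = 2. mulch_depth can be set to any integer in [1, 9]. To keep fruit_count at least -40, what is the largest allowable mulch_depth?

mulch_depth = 5

Substituting into the soil_moisture equation gives soil_moisture = 3*mulch_depth - 10.
Substituting into the N_uptake equation gives N_uptake = -9*mulch_depth + 30.
So fruit_count = -36*mulch_depth + 140.
Require -36*mulch_depth + 140 ≥ -40, so mulch_depth ≤ 5.
The largest integer in [1, 9] satisfying this is 5.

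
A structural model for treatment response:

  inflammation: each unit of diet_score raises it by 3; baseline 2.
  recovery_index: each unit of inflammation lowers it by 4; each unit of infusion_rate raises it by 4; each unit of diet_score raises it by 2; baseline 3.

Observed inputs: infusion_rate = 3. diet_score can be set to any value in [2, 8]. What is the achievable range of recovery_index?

-73 to -13

Substituting into the recovery_index equation gives recovery_index = -10*diet_score + 7.
Linear in diet_score, so extremes are at the endpoints: diet_score = 2 gives recovery_index = -13; diet_score = 8 gives recovery_index = -73.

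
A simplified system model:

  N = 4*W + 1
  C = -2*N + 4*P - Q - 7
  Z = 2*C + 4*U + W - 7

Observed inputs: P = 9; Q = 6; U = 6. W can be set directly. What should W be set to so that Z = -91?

Substituting into the C equation gives C = -8*W + 21.
This gives Z = -15*W + 59.
Solve -15*W + 59 = -91: W = (-91 - 59) / -15 = 10.

W = 10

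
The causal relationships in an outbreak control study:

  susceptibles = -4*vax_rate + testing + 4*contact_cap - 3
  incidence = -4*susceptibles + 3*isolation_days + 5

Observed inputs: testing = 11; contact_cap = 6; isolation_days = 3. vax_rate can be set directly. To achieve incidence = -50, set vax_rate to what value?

Substituting into the susceptibles equation gives susceptibles = -4*vax_rate + 32.
Substituting into the incidence equation gives incidence = 16*vax_rate - 114.
Solve 16*vax_rate - 114 = -50: vax_rate = (-50 + 114) / 16 = 4.

vax_rate = 4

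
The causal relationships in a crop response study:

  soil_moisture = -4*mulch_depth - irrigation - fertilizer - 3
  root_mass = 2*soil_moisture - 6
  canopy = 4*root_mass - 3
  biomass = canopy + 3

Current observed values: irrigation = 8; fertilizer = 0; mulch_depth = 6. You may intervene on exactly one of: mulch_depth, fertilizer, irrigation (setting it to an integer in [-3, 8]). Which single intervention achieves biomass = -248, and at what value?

set irrigation = 1

Intervening on mulch_depth: biomass = -32*mulch_depth - 112. Reaching -248 requires mulch_depth = 17/4, not an integer.
Intervening on fertilizer: biomass = -8*fertilizer - 304. Reaching -248 requires fertilizer = -7, outside [-3, 8].
Intervening on irrigation: with other inputs at their observed values, biomass = -8*irrigation - 240. Solving for -248 gives irrigation = 1, within [-3, 8].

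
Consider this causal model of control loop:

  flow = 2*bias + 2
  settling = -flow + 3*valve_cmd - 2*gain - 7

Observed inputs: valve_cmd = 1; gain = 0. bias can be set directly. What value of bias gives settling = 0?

bias = -3

Substituting into the settling equation gives settling = -2*bias - 6.
Solve -2*bias - 6 = 0: bias = (0 + 6) / -2 = -3.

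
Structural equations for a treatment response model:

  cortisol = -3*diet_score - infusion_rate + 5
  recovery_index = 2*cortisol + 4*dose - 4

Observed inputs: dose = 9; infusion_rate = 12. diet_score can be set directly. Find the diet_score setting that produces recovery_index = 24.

Substituting into the cortisol equation gives cortisol = -3*diet_score - 7.
Substituting into the recovery_index equation gives recovery_index = -6*diet_score + 18.
Solve -6*diet_score + 18 = 24: diet_score = (24 - 18) / -6 = -1.

diet_score = -1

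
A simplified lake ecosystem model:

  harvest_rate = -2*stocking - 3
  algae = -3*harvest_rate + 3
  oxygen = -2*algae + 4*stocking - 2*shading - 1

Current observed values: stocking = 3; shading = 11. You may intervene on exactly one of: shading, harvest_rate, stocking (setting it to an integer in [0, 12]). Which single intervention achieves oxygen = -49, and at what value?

set shading = 0

Intervening on shading: with other inputs at their observed values, oxygen = -2*shading - 49. Solving for -49 gives shading = 0, within [0, 12].
Intervening on harvest_rate: oxygen = 6*harvest_rate - 17. Reaching -49 requires harvest_rate = -16/3, not an integer.
Intervening on stocking: oxygen = -8*stocking - 47. Reaching -49 requires stocking = 1/4, not an integer.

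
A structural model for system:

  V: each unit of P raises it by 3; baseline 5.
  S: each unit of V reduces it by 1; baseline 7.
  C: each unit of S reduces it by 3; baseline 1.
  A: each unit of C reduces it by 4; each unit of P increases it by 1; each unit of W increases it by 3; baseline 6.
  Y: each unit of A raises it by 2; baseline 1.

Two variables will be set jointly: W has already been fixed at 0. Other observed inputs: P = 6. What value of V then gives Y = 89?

V = 4

With W held at 0:
Intervening on V fixes its value directly, overriding its dependence on P.
Substituting into the C equation gives C = 3*V - 20.
Substituting into the A equation gives A = -12*V + 92.
Substituting into the Y equation gives Y = -24*V + 185.
Solve -24*V + 185 = 89: V = (89 - 185) / -24 = 4.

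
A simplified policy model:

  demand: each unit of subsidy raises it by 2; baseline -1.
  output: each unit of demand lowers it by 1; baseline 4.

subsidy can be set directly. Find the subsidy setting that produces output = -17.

Substituting into the output equation gives output = -2*subsidy + 5.
Solve -2*subsidy + 5 = -17: subsidy = (-17 - 5) / -2 = 11.

subsidy = 11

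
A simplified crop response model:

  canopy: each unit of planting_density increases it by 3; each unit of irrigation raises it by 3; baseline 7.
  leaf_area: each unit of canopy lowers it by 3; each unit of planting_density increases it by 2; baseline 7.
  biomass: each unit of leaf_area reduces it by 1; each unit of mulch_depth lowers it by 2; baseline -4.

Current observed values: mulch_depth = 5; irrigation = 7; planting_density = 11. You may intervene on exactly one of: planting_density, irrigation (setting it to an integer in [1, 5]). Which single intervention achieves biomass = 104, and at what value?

set irrigation = 3

Intervening on planting_density: biomass = 7*planting_density + 63. Reaching 104 requires planting_density = 41/7, not an integer.
Intervening on irrigation: with other inputs at their observed values, biomass = 9*irrigation + 77. Solving for 104 gives irrigation = 3, within [1, 5].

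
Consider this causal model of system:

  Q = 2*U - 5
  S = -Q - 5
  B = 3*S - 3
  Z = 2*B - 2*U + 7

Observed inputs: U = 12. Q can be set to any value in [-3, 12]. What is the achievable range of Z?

-125 to -35

Intervening on Q fixes its value directly, overriding its dependence on U.
Substituting into the B equation gives B = -3*Q - 18.
Substituting into the Z equation gives Z = -6*Q - 53.
Linear in Q, so extremes are at the endpoints: Q = -3 gives Z = -35; Q = 12 gives Z = -125.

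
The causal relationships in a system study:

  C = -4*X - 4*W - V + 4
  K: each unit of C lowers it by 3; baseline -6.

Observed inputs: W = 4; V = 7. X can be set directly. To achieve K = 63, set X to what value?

X = 1

Substituting into the C equation gives C = -4*X - 19.
Substituting into the K equation gives K = 12*X + 51.
Solve 12*X + 51 = 63: X = (63 - 51) / 12 = 1.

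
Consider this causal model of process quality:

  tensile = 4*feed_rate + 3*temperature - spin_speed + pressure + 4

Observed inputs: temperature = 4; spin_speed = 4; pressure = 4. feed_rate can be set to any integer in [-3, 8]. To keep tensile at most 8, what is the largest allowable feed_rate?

Substituting into the tensile equation gives tensile = 4*feed_rate + 16.
Require 4*feed_rate + 16 ≤ 8, so feed_rate ≤ -2.
The largest integer in [-3, 8] satisfying this is -2.

feed_rate = -2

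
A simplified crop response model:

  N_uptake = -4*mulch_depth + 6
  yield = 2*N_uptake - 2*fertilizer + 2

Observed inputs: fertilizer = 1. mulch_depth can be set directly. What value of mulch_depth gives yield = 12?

Substituting into the yield equation gives yield = -8*mulch_depth + 12.
Solve -8*mulch_depth + 12 = 12: mulch_depth = (12 - 12) / -8 = 0.

mulch_depth = 0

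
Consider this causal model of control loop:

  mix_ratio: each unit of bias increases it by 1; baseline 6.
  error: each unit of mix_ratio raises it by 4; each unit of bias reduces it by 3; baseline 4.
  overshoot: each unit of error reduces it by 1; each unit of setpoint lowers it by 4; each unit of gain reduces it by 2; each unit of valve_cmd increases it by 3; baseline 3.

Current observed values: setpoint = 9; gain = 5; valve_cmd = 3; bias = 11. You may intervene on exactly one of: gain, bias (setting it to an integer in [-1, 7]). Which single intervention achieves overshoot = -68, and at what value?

Intervening on gain: overshoot = -2*gain - 63. Reaching -68 requires gain = 5/2, not an integer.
Intervening on bias: with other inputs at their observed values, overshoot = -bias - 62. Solving for -68 gives bias = 6, within [-1, 7].

set bias = 6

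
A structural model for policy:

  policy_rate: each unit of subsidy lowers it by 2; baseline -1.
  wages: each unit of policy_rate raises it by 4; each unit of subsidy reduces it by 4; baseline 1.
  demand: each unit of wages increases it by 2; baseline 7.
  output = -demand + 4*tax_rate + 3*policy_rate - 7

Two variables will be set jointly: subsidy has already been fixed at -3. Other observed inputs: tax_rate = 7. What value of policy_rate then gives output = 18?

policy_rate = -6

With subsidy held at -3:
Intervening on policy_rate fixes its value directly, overriding its dependence on subsidy.
Substituting into the wages equation gives wages = 4*policy_rate + 13.
Substituting into the demand equation gives demand = 8*policy_rate + 33.
Substituting into the output equation gives output = -5*policy_rate - 12.
Solve -5*policy_rate - 12 = 18: policy_rate = (18 + 12) / -5 = -6.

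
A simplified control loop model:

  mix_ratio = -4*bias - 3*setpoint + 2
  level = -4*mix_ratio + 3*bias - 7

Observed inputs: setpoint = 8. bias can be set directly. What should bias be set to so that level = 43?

bias = -2

Substituting into the mix_ratio equation gives mix_ratio = -4*bias - 22.
Substituting into the level equation gives level = 19*bias + 81.
Solve 19*bias + 81 = 43: bias = (43 - 81) / 19 = -2.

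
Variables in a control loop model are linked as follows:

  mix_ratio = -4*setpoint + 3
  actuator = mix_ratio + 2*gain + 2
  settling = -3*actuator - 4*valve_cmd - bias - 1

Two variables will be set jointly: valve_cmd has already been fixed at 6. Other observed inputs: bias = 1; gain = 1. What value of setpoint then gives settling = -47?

With valve_cmd held at 6:
Substituting into the actuator equation gives actuator = -4*setpoint + 7.
Substituting into the settling equation gives settling = 12*setpoint - 47.
Solve 12*setpoint - 47 = -47: setpoint = (-47 + 47) / 12 = 0.

setpoint = 0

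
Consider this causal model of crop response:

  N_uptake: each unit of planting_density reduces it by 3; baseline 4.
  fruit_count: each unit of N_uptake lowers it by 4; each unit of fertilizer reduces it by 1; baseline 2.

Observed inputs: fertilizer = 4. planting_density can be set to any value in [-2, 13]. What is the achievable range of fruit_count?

-42 to 138

Substituting into the fruit_count equation gives fruit_count = 12*planting_density - 18.
Linear in planting_density, so extremes are at the endpoints: planting_density = -2 gives fruit_count = -42; planting_density = 13 gives fruit_count = 138.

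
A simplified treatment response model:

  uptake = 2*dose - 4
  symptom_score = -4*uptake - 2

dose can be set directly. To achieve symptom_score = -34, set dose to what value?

Substituting into the symptom_score equation gives symptom_score = -8*dose + 14.
Solve -8*dose + 14 = -34: dose = (-34 - 14) / -8 = 6.

dose = 6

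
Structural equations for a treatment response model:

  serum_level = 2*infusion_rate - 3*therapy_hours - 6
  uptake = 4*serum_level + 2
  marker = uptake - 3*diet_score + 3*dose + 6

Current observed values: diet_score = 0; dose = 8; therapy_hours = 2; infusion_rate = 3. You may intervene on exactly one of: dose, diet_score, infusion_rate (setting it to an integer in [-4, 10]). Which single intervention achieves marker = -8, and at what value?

set infusion_rate = 1

Intervening on dose: marker = 3*dose - 16. Reaching -8 requires dose = 8/3, not an integer.
Intervening on diet_score: marker = -3*diet_score + 8. Reaching -8 requires diet_score = 16/3, not an integer.
Intervening on infusion_rate: with other inputs at their observed values, marker = 8*infusion_rate - 16. Solving for -8 gives infusion_rate = 1, within [-4, 10].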